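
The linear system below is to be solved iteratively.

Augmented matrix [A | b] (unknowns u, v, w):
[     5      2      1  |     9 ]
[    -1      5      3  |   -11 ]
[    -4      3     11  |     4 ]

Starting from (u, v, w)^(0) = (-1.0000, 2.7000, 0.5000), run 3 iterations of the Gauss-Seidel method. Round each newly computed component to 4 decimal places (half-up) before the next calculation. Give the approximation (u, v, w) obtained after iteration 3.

(2.3887, -2.8861, 2.0194)

Iteration 1:
  u = (9 - (2)·2.7000 - (1)·0.5000) / (5) = 0.6200
  v = (-11 - (-1)·0.6200 - (3)·0.5000) / (5) = -2.3760
  w = (4 - (-4)·0.6200 - (3)·-2.3760) / (11) = 1.2371
Iteration 2:
  u = (9 - (2)·-2.3760 - (1)·1.2371) / (5) = 2.5030
  v = (-11 - (-1)·2.5030 - (3)·1.2371) / (5) = -2.4417
  w = (4 - (-4)·2.5030 - (3)·-2.4417) / (11) = 1.9397
Iteration 3:
  u = (9 - (2)·-2.4417 - (1)·1.9397) / (5) = 2.3887
  v = (-11 - (-1)·2.3887 - (3)·1.9397) / (5) = -2.8861
  w = (4 - (-4)·2.3887 - (3)·-2.8861) / (11) = 2.0194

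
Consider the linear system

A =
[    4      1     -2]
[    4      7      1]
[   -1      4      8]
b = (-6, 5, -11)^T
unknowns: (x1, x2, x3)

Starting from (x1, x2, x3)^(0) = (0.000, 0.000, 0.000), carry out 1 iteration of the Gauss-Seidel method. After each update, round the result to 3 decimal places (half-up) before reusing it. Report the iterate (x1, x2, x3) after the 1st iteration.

(-1.500, 1.571, -2.348)

Iteration 1:
  x1 = (-6 - (1)·0.000 - (-2)·0.000) / (4) = -1.500
  x2 = (5 - (4)·-1.500 - (1)·0.000) / (7) = 1.571
  x3 = (-11 - (-1)·-1.500 - (4)·1.571) / (8) = -2.348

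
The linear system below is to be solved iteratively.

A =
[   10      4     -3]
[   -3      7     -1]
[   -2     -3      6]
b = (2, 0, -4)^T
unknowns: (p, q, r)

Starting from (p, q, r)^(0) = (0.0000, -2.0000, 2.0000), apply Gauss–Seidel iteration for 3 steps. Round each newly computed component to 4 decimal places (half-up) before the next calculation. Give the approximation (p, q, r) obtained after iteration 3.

(-0.0120, -0.1033, -0.7223)

Iteration 1:
  p = (2 - (4)·-2.0000 - (-3)·2.0000) / (10) = 1.6000
  q = (0 - (-3)·1.6000 - (-1)·2.0000) / (7) = 0.9714
  r = (-4 - (-2)·1.6000 - (-3)·0.9714) / (6) = 0.3524
Iteration 2:
  p = (2 - (4)·0.9714 - (-3)·0.3524) / (10) = -0.0828
  q = (0 - (-3)·-0.0828 - (-1)·0.3524) / (7) = 0.0149
  r = (-4 - (-2)·-0.0828 - (-3)·0.0149) / (6) = -0.6868
Iteration 3:
  p = (2 - (4)·0.0149 - (-3)·-0.6868) / (10) = -0.0120
  q = (0 - (-3)·-0.0120 - (-1)·-0.6868) / (7) = -0.1033
  r = (-4 - (-2)·-0.0120 - (-3)·-0.1033) / (6) = -0.7223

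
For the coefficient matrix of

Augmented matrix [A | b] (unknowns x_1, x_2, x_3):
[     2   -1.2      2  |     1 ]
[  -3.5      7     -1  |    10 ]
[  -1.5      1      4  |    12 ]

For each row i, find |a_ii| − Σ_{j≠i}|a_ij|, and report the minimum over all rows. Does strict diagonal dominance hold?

-1.2

row 1: |2| − (1.2+2) = -1.2
row 2: |7| − (3.5+1) = 2.5
row 3: |4| − (1.5+1) = 1.5
minimum over rows = -1.2 → not strictly diagonally dominant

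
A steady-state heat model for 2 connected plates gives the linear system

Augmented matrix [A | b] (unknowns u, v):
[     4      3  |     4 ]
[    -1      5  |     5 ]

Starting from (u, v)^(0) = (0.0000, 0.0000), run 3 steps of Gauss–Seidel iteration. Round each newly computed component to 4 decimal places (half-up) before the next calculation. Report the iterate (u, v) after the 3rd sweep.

Iteration 1:
  u = (4 - (3)·0.0000) / (4) = 1.0000
  v = (5 - (-1)·1.0000) / (5) = 1.2000
Iteration 2:
  u = (4 - (3)·1.2000) / (4) = 0.1000
  v = (5 - (-1)·0.1000) / (5) = 1.0200
Iteration 3:
  u = (4 - (3)·1.0200) / (4) = 0.2350
  v = (5 - (-1)·0.2350) / (5) = 1.0470

(0.2350, 1.0470)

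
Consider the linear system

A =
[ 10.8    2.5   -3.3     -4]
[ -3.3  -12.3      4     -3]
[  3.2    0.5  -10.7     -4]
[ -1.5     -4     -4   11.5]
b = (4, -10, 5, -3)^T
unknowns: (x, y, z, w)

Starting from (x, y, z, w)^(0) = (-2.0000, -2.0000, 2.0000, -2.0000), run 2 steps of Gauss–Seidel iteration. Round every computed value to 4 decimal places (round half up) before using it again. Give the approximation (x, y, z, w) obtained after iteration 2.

Iteration 1:
  x = (4 - (2.5)·-2.0000 - (-3.3)·2.0000 - (-4)·-2.0000) / (10.8) = 0.7037
  y = (-10 - (-3.3)·0.7037 - (4)·2.0000 - (-3)·-2.0000) / (-12.3) = 1.7624
  z = (5 - (3.2)·0.7037 - (0.5)·1.7624 - (-4)·-2.0000) / (-10.7) = 0.5732
  w = (-3 - (-1.5)·0.7037 - (-4)·1.7624 - (-4)·0.5732) / (11.5) = 0.6433
Iteration 2:
  x = (4 - (2.5)·1.7624 - (-3.3)·0.5732 - (-4)·0.6433) / (10.8) = 0.3758
  y = (-10 - (-3.3)·0.3758 - (4)·0.5732 - (-3)·0.6433) / (-12.3) = 0.7417
  z = (5 - (3.2)·0.3758 - (0.5)·0.7417 - (-4)·0.6433) / (-10.7) = -0.5607
  w = (-3 - (-1.5)·0.3758 - (-4)·0.7417 - (-4)·-0.5607) / (11.5) = -0.1489

(0.3758, 0.7417, -0.5607, -0.1489)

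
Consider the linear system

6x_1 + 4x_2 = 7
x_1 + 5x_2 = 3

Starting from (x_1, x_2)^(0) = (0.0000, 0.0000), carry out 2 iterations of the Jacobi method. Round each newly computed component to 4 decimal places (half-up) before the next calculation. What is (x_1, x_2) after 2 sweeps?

(0.7667, 0.3667)

Iteration 1:
  x_1 = (7 - (4)·0.0000) / (6) = 1.1667
  x_2 = (3 - (1)·0.0000) / (5) = 0.6000
Iteration 2:
  x_1 = (7 - (4)·0.6000) / (6) = 0.7667
  x_2 = (3 - (1)·1.1667) / (5) = 0.3667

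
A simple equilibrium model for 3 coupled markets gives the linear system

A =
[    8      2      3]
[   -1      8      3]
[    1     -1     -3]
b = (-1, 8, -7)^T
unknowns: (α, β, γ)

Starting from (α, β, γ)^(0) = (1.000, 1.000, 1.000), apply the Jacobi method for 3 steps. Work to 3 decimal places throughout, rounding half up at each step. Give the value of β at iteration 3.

Iteration 1:
  α = (-1 - (2)·1.000 - (3)·1.000) / (8) = -0.750
  β = (8 - (-1)·1.000 - (3)·1.000) / (8) = 0.750
  γ = (-7 - (1)·1.000 - (-1)·1.000) / (-3) = 2.333
Iteration 2:
  α = (-1 - (2)·0.750 - (3)·2.333) / (8) = -1.187
  β = (8 - (-1)·-0.750 - (3)·2.333) / (8) = 0.031
  γ = (-7 - (1)·-0.750 - (-1)·0.750) / (-3) = 1.833
Iteration 3:
  α = (-1 - (2)·0.031 - (3)·1.833) / (8) = -0.820
  β = (8 - (-1)·-1.187 - (3)·1.833) / (8) = 0.164
  γ = (-7 - (1)·-1.187 - (-1)·0.031) / (-3) = 1.927

0.164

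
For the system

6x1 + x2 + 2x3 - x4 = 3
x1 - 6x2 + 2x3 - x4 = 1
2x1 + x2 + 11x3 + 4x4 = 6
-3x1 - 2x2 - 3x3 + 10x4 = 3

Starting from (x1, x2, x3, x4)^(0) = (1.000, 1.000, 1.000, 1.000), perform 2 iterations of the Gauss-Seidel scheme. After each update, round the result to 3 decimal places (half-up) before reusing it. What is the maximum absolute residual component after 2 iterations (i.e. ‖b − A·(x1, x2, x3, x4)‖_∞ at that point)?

0.518

Iteration 1:
  x1 = (3 - (1)·1.000 - (2)·1.000 - (-1)·1.000) / (6) = 0.167
  x2 = (1 - (1)·0.167 - (2)·1.000 - (-1)·1.000) / (-6) = 0.028
  x3 = (6 - (2)·0.167 - (1)·0.028 - (4)·1.000) / (11) = 0.149
  x4 = (3 - (-3)·0.167 - (-2)·0.028 - (-3)·0.149) / (10) = 0.400
Iteration 2:
  x1 = (3 - (1)·0.028 - (2)·0.149 - (-1)·0.400) / (6) = 0.512
  x2 = (1 - (1)·0.512 - (2)·0.149 - (-1)·0.400) / (-6) = -0.098
  x3 = (6 - (2)·0.512 - (1)·-0.098 - (4)·0.400) / (11) = 0.316
  x4 = (3 - (-3)·0.512 - (-2)·-0.098 - (-3)·0.316) / (10) = 0.529
Residual b − A·x = (-0.077, -0.203, -0.518, -0.002); ∞-norm = 0.518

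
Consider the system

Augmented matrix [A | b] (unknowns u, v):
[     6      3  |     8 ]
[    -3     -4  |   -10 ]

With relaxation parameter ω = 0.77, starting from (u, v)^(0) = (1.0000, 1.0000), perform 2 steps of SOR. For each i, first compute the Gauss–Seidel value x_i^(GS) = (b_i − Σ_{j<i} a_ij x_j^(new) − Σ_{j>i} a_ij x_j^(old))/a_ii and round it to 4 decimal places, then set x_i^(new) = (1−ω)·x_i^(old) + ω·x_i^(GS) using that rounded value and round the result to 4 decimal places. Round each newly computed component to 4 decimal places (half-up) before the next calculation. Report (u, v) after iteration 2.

(0.5912, 1.9635)

Iteration 1:
  u: GS value = (8 - (3)·1.0000) / (6) = 0.8333;  u ← (1−ω)·1.0000 + ω·0.8333 = 0.8716
  v: GS value = (-10 - (-3)·0.8716) / (-4) = 1.8463;  v ← (1−ω)·1.0000 + ω·1.8463 = 1.6517
Iteration 2:
  u: GS value = (8 - (3)·1.6517) / (6) = 0.5075;  u ← (1−ω)·0.8716 + ω·0.5075 = 0.5912
  v: GS value = (-10 - (-3)·0.5912) / (-4) = 2.0566;  v ← (1−ω)·1.6517 + ω·2.0566 = 1.9635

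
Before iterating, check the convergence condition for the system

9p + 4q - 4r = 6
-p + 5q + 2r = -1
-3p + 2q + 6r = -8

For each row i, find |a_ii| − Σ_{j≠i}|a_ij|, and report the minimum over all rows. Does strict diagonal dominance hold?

row 1: |9| − (4+4) = 1
row 2: |5| − (1+2) = 2
row 3: |6| − (3+2) = 1
minimum over rows = 1 → strictly diagonally dominant (convergence guaranteed)

1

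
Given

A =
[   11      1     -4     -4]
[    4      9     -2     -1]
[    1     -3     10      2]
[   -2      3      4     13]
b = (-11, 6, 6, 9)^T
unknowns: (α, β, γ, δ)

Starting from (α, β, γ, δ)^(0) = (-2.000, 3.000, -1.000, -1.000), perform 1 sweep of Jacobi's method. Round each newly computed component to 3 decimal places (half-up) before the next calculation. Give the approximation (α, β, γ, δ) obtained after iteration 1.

Iteration 1:
  α = (-11 - (1)·3.000 - (-4)·-1.000 - (-4)·-1.000) / (11) = -2.000
  β = (6 - (4)·-2.000 - (-2)·-1.000 - (-1)·-1.000) / (9) = 1.222
  γ = (6 - (1)·-2.000 - (-3)·3.000 - (2)·-1.000) / (10) = 1.900
  δ = (9 - (-2)·-2.000 - (3)·3.000 - (4)·-1.000) / (13) = 0.000

(-2.000, 1.222, 1.900, 0.000)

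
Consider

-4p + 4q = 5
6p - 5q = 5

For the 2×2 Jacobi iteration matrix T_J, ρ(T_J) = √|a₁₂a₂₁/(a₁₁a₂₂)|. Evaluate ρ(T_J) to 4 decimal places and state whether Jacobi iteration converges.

a₁₂a₂₁/(a₁₁a₂₂) = (4)·(6) / ((-4)·(-5)) = 1.200000
ρ = √|1.200000| = √1.200000 = 1.0954
ρ > 1, so Jacobi diverges

1.0954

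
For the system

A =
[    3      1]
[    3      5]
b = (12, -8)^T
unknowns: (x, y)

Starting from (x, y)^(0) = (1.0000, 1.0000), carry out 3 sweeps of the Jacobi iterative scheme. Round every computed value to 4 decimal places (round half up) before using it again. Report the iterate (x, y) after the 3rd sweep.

Iteration 1:
  x = (12 - (1)·1.0000) / (3) = 3.6667
  y = (-8 - (3)·1.0000) / (5) = -2.2000
Iteration 2:
  x = (12 - (1)·-2.2000) / (3) = 4.7333
  y = (-8 - (3)·3.6667) / (5) = -3.8000
Iteration 3:
  x = (12 - (1)·-3.8000) / (3) = 5.2667
  y = (-8 - (3)·4.7333) / (5) = -4.4400

(5.2667, -4.4400)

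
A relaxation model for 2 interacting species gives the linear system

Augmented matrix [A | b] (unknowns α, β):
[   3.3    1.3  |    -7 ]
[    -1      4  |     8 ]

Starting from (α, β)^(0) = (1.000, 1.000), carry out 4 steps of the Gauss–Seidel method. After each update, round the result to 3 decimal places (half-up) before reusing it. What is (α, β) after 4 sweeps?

(-2.648, 1.338)

Iteration 1:
  α = (-7 - (1.3)·1.000) / (3.3) = -2.515
  β = (8 - (-1)·-2.515) / (4) = 1.371
Iteration 2:
  α = (-7 - (1.3)·1.371) / (3.3) = -2.661
  β = (8 - (-1)·-2.661) / (4) = 1.335
Iteration 3:
  α = (-7 - (1.3)·1.335) / (3.3) = -2.647
  β = (8 - (-1)·-2.647) / (4) = 1.338
Iteration 4:
  α = (-7 - (1.3)·1.338) / (3.3) = -2.648
  β = (8 - (-1)·-2.648) / (4) = 1.338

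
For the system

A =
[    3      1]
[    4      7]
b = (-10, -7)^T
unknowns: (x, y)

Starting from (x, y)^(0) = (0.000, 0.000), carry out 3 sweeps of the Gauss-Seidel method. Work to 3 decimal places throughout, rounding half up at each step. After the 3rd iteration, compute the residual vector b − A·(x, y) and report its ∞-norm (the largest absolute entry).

0.034

Iteration 1:
  x = (-10 - (1)·0.000) / (3) = -3.333
  y = (-7 - (4)·-3.333) / (7) = 0.905
Iteration 2:
  x = (-10 - (1)·0.905) / (3) = -3.635
  y = (-7 - (4)·-3.635) / (7) = 1.077
Iteration 3:
  x = (-10 - (1)·1.077) / (3) = -3.692
  y = (-7 - (4)·-3.692) / (7) = 1.110
Residual b − A·x = (-0.034, -0.002); ∞-norm = 0.034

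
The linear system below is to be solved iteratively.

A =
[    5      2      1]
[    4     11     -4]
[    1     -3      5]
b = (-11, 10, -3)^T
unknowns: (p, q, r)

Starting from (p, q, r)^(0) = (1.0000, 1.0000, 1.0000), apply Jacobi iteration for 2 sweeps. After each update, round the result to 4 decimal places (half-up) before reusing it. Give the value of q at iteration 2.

1.8545

Iteration 1:
  p = (-11 - (2)·1.0000 - (1)·1.0000) / (5) = -2.8000
  q = (10 - (4)·1.0000 - (-4)·1.0000) / (11) = 0.9091
  r = (-3 - (1)·1.0000 - (-3)·1.0000) / (5) = -0.2000
Iteration 2:
  p = (-11 - (2)·0.9091 - (1)·-0.2000) / (5) = -2.5236
  q = (10 - (4)·-2.8000 - (-4)·-0.2000) / (11) = 1.8545
  r = (-3 - (1)·-2.8000 - (-3)·0.9091) / (5) = 0.5055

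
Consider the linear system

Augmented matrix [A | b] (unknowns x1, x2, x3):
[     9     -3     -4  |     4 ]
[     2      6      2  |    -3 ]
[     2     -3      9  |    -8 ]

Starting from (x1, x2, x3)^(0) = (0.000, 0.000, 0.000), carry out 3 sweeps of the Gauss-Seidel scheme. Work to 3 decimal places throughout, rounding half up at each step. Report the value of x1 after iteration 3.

0.082

Iteration 1:
  x1 = (4 - (-3)·0.000 - (-4)·0.000) / (9) = 0.444
  x2 = (-3 - (2)·0.444 - (2)·0.000) / (6) = -0.648
  x3 = (-8 - (2)·0.444 - (-3)·-0.648) / (9) = -1.204
Iteration 2:
  x1 = (4 - (-3)·-0.648 - (-4)·-1.204) / (9) = -0.307
  x2 = (-3 - (2)·-0.307 - (2)·-1.204) / (6) = 0.004
  x3 = (-8 - (2)·-0.307 - (-3)·0.004) / (9) = -0.819
Iteration 3:
  x1 = (4 - (-3)·0.004 - (-4)·-0.819) / (9) = 0.082
  x2 = (-3 - (2)·0.082 - (2)·-0.819) / (6) = -0.254
  x3 = (-8 - (2)·0.082 - (-3)·-0.254) / (9) = -0.992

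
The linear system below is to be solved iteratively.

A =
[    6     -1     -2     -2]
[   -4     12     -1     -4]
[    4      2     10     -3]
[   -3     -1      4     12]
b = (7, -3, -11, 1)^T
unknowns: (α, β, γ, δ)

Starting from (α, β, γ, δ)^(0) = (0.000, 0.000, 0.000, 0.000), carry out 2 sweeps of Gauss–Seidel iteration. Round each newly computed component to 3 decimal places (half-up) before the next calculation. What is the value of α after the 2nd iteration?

Iteration 1:
  α = (7 - (-1)·0.000 - (-2)·0.000 - (-2)·0.000) / (6) = 1.167
  β = (-3 - (-4)·1.167 - (-1)·0.000 - (-4)·0.000) / (12) = 0.139
  γ = (-11 - (4)·1.167 - (2)·0.139 - (-3)·0.000) / (10) = -1.595
  δ = (1 - (-3)·1.167 - (-1)·0.139 - (4)·-1.595) / (12) = 0.918
Iteration 2:
  α = (7 - (-1)·0.139 - (-2)·-1.595 - (-2)·0.918) / (6) = 0.964
  β = (-3 - (-4)·0.964 - (-1)·-1.595 - (-4)·0.918) / (12) = 0.244
  γ = (-11 - (4)·0.964 - (2)·0.244 - (-3)·0.918) / (10) = -1.259
  δ = (1 - (-3)·0.964 - (-1)·0.244 - (4)·-1.259) / (12) = 0.764

0.964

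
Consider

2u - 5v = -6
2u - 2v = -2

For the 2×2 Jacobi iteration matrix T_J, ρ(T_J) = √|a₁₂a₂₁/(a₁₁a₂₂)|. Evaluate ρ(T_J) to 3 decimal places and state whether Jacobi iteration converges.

1.581

a₁₂a₂₁/(a₁₁a₂₂) = (-5)·(2) / ((2)·(-2)) = 2.500000
ρ = √|2.500000| = √2.500000 = 1.581
ρ > 1, so Jacobi diverges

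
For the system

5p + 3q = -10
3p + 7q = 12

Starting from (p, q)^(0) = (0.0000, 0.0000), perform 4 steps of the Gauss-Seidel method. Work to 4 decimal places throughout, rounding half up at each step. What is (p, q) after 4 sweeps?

Iteration 1:
  p = (-10 - (3)·0.0000) / (5) = -2.0000
  q = (12 - (3)·-2.0000) / (7) = 2.5714
Iteration 2:
  p = (-10 - (3)·2.5714) / (5) = -3.5428
  q = (12 - (3)·-3.5428) / (7) = 3.2326
Iteration 3:
  p = (-10 - (3)·3.2326) / (5) = -3.9396
  q = (12 - (3)·-3.9396) / (7) = 3.4027
Iteration 4:
  p = (-10 - (3)·3.4027) / (5) = -4.0416
  q = (12 - (3)·-4.0416) / (7) = 3.4464

(-4.0416, 3.4464)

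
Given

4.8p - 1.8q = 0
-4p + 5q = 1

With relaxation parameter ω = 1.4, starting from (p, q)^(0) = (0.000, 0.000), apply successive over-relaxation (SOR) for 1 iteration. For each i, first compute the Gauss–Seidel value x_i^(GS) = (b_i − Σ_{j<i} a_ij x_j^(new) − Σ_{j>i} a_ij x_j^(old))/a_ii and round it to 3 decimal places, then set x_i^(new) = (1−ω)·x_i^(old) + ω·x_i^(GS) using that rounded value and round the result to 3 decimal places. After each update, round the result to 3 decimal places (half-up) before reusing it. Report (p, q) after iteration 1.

(0.000, 0.280)

Iteration 1:
  p: GS value = (0 - (-1.8)·0.000) / (4.8) = 0.000;  p ← (1−ω)·0.000 + ω·0.000 = 0.000
  q: GS value = (1 - (-4)·0.000) / (5) = 0.200;  q ← (1−ω)·0.000 + ω·0.200 = 0.280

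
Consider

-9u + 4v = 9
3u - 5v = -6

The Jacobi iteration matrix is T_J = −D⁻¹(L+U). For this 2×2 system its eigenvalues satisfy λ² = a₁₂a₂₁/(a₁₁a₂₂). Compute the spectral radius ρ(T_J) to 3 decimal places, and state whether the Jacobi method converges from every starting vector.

0.516

a₁₂a₂₁/(a₁₁a₂₂) = (4)·(3) / ((-9)·(-5)) = 0.266667
ρ = √|0.266667| = √0.266667 = 0.516
ρ < 1, so Jacobi converges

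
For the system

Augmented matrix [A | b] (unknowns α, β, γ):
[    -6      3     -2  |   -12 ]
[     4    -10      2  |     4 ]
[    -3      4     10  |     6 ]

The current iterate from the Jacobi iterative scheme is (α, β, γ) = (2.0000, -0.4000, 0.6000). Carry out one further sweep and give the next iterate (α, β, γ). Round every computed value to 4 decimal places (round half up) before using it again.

(1.6000, 0.5200, 1.3600)

One sweep:
  α = (-12 - (3)·-0.4000 - (-2)·0.6000) / (-6) = 1.6000
  β = (4 - (4)·2.0000 - (2)·0.6000) / (-10) = 0.5200
  γ = (6 - (-3)·2.0000 - (4)·-0.4000) / (10) = 1.3600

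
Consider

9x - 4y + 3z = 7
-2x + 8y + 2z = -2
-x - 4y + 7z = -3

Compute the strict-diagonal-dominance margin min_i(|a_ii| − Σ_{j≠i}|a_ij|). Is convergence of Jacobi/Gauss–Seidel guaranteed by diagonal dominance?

2

row 1: |9| − (4+3) = 2
row 2: |8| − (2+2) = 4
row 3: |7| − (1+4) = 2
minimum over rows = 2 → strictly diagonally dominant (convergence guaranteed)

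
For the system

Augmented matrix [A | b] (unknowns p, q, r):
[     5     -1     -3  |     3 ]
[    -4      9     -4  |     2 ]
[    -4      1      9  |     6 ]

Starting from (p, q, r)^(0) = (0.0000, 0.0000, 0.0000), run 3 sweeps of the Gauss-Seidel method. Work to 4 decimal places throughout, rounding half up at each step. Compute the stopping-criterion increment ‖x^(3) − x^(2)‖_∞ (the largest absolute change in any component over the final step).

Iteration 1:
  p = (3 - (-1)·0.0000 - (-3)·0.0000) / (5) = 0.6000
  q = (2 - (-4)·0.6000 - (-4)·0.0000) / (9) = 0.4889
  r = (6 - (-4)·0.6000 - (1)·0.4889) / (9) = 0.8790
Iteration 2:
  p = (3 - (-1)·0.4889 - (-3)·0.8790) / (5) = 1.2252
  q = (2 - (-4)·1.2252 - (-4)·0.8790) / (9) = 1.1574
  r = (6 - (-4)·1.2252 - (1)·1.1574) / (9) = 1.0826
Iteration 3:
  p = (3 - (-1)·1.1574 - (-3)·1.0826) / (5) = 1.4810
  q = (2 - (-4)·1.4810 - (-4)·1.0826) / (9) = 1.3616
  r = (6 - (-4)·1.4810 - (1)·1.3616) / (9) = 1.1736
Change: (0.2558, 0.2042, 0.0910) → max |·| = 0.2558

0.2558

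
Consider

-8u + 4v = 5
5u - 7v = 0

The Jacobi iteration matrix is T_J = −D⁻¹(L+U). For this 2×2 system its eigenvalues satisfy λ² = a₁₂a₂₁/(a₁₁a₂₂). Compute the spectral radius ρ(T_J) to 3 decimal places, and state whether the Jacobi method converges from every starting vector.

0.598

a₁₂a₂₁/(a₁₁a₂₂) = (4)·(5) / ((-8)·(-7)) = 0.357143
ρ = √|0.357143| = √0.357143 = 0.598
ρ < 1, so Jacobi converges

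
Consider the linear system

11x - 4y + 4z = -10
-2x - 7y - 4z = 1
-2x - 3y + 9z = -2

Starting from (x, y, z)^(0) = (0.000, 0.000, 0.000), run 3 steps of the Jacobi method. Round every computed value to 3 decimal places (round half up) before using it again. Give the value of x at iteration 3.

Iteration 1:
  x = (-10 - (-4)·0.000 - (4)·0.000) / (11) = -0.909
  y = (1 - (-2)·0.000 - (-4)·0.000) / (-7) = -0.143
  z = (-2 - (-2)·0.000 - (-3)·0.000) / (9) = -0.222
Iteration 2:
  x = (-10 - (-4)·-0.143 - (4)·-0.222) / (11) = -0.880
  y = (1 - (-2)·-0.909 - (-4)·-0.222) / (-7) = 0.244
  z = (-2 - (-2)·-0.909 - (-3)·-0.143) / (9) = -0.472
Iteration 3:
  x = (-10 - (-4)·0.244 - (4)·-0.472) / (11) = -0.649
  y = (1 - (-2)·-0.880 - (-4)·-0.472) / (-7) = 0.378
  z = (-2 - (-2)·-0.880 - (-3)·0.244) / (9) = -0.336

-0.649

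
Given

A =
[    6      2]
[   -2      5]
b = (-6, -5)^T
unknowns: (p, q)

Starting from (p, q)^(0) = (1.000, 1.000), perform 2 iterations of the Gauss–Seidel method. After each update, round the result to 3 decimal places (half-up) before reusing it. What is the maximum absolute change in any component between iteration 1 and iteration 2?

Iteration 1:
  p = (-6 - (2)·1.000) / (6) = -1.333
  q = (-5 - (-2)·-1.333) / (5) = -1.533
Iteration 2:
  p = (-6 - (2)·-1.533) / (6) = -0.489
  q = (-5 - (-2)·-0.489) / (5) = -1.196
Change: (0.844, 0.337) → max |·| = 0.844

0.844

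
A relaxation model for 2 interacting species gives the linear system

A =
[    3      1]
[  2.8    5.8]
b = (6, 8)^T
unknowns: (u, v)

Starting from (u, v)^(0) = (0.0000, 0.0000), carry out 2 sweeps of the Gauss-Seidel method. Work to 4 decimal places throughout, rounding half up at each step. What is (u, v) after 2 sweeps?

(1.8621, 0.4804)

Iteration 1:
  u = (6 - (1)·0.0000) / (3) = 2.0000
  v = (8 - (2.8)·2.0000) / (5.8) = 0.4138
Iteration 2:
  u = (6 - (1)·0.4138) / (3) = 1.8621
  v = (8 - (2.8)·1.8621) / (5.8) = 0.4804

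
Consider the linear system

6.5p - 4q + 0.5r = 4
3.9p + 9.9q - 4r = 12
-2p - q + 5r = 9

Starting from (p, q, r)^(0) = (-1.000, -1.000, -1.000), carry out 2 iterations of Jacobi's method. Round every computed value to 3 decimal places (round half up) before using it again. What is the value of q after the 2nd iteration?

1.667

Iteration 1:
  p = (4 - (-4)·-1.000 - (0.5)·-1.000) / (6.5) = 0.077
  q = (12 - (3.9)·-1.000 - (-4)·-1.000) / (9.9) = 1.202
  r = (9 - (-2)·-1.000 - (-1)·-1.000) / (5) = 1.200
Iteration 2:
  p = (4 - (-4)·1.202 - (0.5)·1.200) / (6.5) = 1.263
  q = (12 - (3.9)·0.077 - (-4)·1.200) / (9.9) = 1.667
  r = (9 - (-2)·0.077 - (-1)·1.202) / (5) = 2.071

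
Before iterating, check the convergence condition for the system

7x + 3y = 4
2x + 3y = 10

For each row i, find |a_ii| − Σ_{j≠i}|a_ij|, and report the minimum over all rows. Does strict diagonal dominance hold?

row 1: |7| − (3) = 4
row 2: |3| − (2) = 1
minimum over rows = 1 → strictly diagonally dominant (convergence guaranteed)

1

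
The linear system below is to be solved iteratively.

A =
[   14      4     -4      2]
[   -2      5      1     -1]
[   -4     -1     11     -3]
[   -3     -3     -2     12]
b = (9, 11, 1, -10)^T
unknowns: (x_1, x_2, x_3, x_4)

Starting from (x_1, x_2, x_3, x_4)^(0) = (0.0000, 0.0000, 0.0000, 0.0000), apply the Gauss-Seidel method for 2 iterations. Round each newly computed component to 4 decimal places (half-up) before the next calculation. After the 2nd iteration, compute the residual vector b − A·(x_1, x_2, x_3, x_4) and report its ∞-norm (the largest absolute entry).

0.9202

Iteration 1:
  x_1 = (9 - (4)·0.0000 - (-4)·0.0000 - (2)·0.0000) / (14) = 0.6429
  x_2 = (11 - (-2)·0.6429 - (1)·0.0000 - (-1)·0.0000) / (5) = 2.4572
  x_3 = (1 - (-4)·0.6429 - (-1)·2.4572 - (-3)·0.0000) / (11) = 0.5481
  x_4 = (-10 - (-3)·0.6429 - (-3)·2.4572 - (-2)·0.5481) / (12) = 0.0330
Iteration 2:
  x_1 = (9 - (4)·2.4572 - (-4)·0.5481 - (2)·0.0330) / (14) = 0.0927
  x_2 = (11 - (-2)·0.0927 - (1)·0.5481 - (-1)·0.0330) / (5) = 2.1341
  x_3 = (1 - (-4)·0.0927 - (-1)·2.1341 - (-3)·0.0330) / (11) = 0.3276
  x_4 = (-10 - (-3)·0.0927 - (-3)·2.1341 - (-2)·0.3276) / (12) = -0.2220
Residual b − A·x = (0.9202, -0.0347, -0.7647, -0.0004); ∞-norm = 0.9202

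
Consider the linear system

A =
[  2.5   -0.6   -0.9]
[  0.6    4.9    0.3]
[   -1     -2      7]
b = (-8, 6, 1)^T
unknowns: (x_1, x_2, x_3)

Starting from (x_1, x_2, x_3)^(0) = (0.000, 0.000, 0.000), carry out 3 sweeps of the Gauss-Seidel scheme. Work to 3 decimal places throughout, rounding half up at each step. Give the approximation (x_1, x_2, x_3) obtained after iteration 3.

(-2.758, 1.550, 0.192)

Iteration 1:
  x_1 = (-8 - (-0.6)·0.000 - (-0.9)·0.000) / (2.5) = -3.200
  x_2 = (6 - (0.6)·-3.200 - (0.3)·0.000) / (4.9) = 1.616
  x_3 = (1 - (-1)·-3.200 - (-2)·1.616) / (7) = 0.147
Iteration 2:
  x_1 = (-8 - (-0.6)·1.616 - (-0.9)·0.147) / (2.5) = -2.759
  x_2 = (6 - (0.6)·-2.759 - (0.3)·0.147) / (4.9) = 1.553
  x_3 = (1 - (-1)·-2.759 - (-2)·1.553) / (7) = 0.192
Iteration 3:
  x_1 = (-8 - (-0.6)·1.553 - (-0.9)·0.192) / (2.5) = -2.758
  x_2 = (6 - (0.6)·-2.758 - (0.3)·0.192) / (4.9) = 1.550
  x_3 = (1 - (-1)·-2.758 - (-2)·1.550) / (7) = 0.192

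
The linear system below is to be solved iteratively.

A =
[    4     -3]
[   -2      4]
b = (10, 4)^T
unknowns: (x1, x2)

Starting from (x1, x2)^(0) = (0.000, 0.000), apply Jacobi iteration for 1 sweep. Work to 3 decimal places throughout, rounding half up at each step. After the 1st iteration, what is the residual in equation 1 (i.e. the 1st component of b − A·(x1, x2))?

3.000

Iteration 1:
  x1 = (10 - (-3)·0.000) / (4) = 2.500
  x2 = (4 - (-2)·0.000) / (4) = 1.000
Residual b − A·x = (3.000, 5.000)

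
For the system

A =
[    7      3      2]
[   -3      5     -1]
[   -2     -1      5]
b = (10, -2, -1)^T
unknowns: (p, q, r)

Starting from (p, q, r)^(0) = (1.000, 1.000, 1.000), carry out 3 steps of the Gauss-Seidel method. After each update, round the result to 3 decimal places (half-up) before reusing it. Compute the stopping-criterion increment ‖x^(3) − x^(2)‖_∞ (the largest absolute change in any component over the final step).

Iteration 1:
  p = (10 - (3)·1.000 - (2)·1.000) / (7) = 0.714
  q = (-2 - (-3)·0.714 - (-1)·1.000) / (5) = 0.228
  r = (-1 - (-2)·0.714 - (-1)·0.228) / (5) = 0.131
Iteration 2:
  p = (10 - (3)·0.228 - (2)·0.131) / (7) = 1.293
  q = (-2 - (-3)·1.293 - (-1)·0.131) / (5) = 0.402
  r = (-1 - (-2)·1.293 - (-1)·0.402) / (5) = 0.398
Iteration 3:
  p = (10 - (3)·0.402 - (2)·0.398) / (7) = 1.143
  q = (-2 - (-3)·1.143 - (-1)·0.398) / (5) = 0.365
  r = (-1 - (-2)·1.143 - (-1)·0.365) / (5) = 0.330
Change: (-0.150, -0.037, -0.068) → max |·| = 0.150

0.150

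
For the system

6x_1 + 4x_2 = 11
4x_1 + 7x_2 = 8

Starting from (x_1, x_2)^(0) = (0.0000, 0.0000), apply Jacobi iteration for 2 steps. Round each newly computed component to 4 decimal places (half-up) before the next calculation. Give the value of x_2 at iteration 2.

Iteration 1:
  x_1 = (11 - (4)·0.0000) / (6) = 1.8333
  x_2 = (8 - (4)·0.0000) / (7) = 1.1429
Iteration 2:
  x_1 = (11 - (4)·1.1429) / (6) = 1.0714
  x_2 = (8 - (4)·1.8333) / (7) = 0.0953

0.0953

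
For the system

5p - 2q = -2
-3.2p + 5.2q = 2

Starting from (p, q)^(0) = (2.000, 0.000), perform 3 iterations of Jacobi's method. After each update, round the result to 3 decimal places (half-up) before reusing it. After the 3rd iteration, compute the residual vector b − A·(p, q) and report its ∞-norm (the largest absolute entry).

Iteration 1:
  p = (-2 - (-2)·0.000) / (5) = -0.400
  q = (2 - (-3.2)·2.000) / (5.2) = 1.615
Iteration 2:
  p = (-2 - (-2)·1.615) / (5) = 0.246
  q = (2 - (-3.2)·-0.400) / (5.2) = 0.138
Iteration 3:
  p = (-2 - (-2)·0.138) / (5) = -0.345
  q = (2 - (-3.2)·0.246) / (5.2) = 0.536
Residual b − A·x = (0.797, -1.891); ∞-norm = 1.891

1.891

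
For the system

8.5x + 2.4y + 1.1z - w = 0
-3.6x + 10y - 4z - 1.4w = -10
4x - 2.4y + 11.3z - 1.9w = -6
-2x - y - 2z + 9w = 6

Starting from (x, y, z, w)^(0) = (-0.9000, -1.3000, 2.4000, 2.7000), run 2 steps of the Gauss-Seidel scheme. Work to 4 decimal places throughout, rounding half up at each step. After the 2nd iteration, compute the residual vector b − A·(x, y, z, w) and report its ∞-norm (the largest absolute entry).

3.5778

Iteration 1:
  x = (0 - (2.4)·-1.3000 - (1.1)·2.4000 - (-1)·2.7000) / (8.5) = 0.3741
  y = (-10 - (-3.6)·0.3741 - (-4)·2.4000 - (-1.4)·2.7000) / (10) = 0.4727
  z = (-6 - (4)·0.3741 - (-2.4)·0.4727 - (-1.9)·2.7000) / (11.3) = -0.1090
  w = (6 - (-2)·0.3741 - (-1)·0.4727 - (-2)·-0.1090) / (9) = 0.7781
Iteration 2:
  x = (0 - (2.4)·0.4727 - (1.1)·-0.1090 - (-1)·0.7781) / (8.5) = -0.0278
  y = (-10 - (-3.6)·-0.0278 - (-4)·-0.1090 - (-1.4)·0.7781) / (10) = -0.9447
  z = (-6 - (4)·-0.0278 - (-2.4)·-0.9447 - (-1.9)·0.7781) / (11.3) = -0.5909
  w = (6 - (-2)·-0.0278 - (-1)·-0.9447 - (-2)·-0.5909) / (9) = 0.4242
Residual b − A·x = (3.5778, -2.4228, -0.6729, 0.0001); ∞-norm = 3.5778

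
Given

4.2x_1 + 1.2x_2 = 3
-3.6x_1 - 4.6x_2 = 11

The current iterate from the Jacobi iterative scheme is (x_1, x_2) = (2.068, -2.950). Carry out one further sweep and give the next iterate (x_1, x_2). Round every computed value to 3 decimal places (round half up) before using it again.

(1.557, -4.010)

One sweep:
  x_1 = (3 - (1.2)·-2.950) / (4.2) = 1.557
  x_2 = (11 - (-3.6)·2.068) / (-4.6) = -4.010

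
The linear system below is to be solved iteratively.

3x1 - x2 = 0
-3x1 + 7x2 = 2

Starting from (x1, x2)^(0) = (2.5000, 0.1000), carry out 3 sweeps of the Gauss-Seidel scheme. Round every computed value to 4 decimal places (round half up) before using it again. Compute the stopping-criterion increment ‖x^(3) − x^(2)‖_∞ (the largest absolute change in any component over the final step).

0.0095

Iteration 1:
  x1 = (0 - (-1)·0.1000) / (3) = 0.0333
  x2 = (2 - (-3)·0.0333) / (7) = 0.3000
Iteration 2:
  x1 = (0 - (-1)·0.3000) / (3) = 0.1000
  x2 = (2 - (-3)·0.1000) / (7) = 0.3286
Iteration 3:
  x1 = (0 - (-1)·0.3286) / (3) = 0.1095
  x2 = (2 - (-3)·0.1095) / (7) = 0.3326
Change: (0.0095, 0.0040) → max |·| = 0.0095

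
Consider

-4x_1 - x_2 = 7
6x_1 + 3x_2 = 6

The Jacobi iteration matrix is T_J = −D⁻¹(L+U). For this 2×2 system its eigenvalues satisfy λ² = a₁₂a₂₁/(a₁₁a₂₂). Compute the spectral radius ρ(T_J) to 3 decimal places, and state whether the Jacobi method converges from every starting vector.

a₁₂a₂₁/(a₁₁a₂₂) = (-1)·(6) / ((-4)·(3)) = 0.500000
ρ = √|0.500000| = √0.500000 = 0.707
ρ < 1, so Jacobi converges

0.707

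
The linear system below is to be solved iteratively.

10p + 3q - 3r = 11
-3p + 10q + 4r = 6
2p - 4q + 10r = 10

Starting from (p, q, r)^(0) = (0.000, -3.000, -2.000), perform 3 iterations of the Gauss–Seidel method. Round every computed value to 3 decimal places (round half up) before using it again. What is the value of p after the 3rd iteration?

Iteration 1:
  p = (11 - (3)·-3.000 - (-3)·-2.000) / (10) = 1.400
  q = (6 - (-3)·1.400 - (4)·-2.000) / (10) = 1.820
  r = (10 - (2)·1.400 - (-4)·1.820) / (10) = 1.448
Iteration 2:
  p = (11 - (3)·1.820 - (-3)·1.448) / (10) = 0.988
  q = (6 - (-3)·0.988 - (4)·1.448) / (10) = 0.317
  r = (10 - (2)·0.988 - (-4)·0.317) / (10) = 0.929
Iteration 3:
  p = (11 - (3)·0.317 - (-3)·0.929) / (10) = 1.284
  q = (6 - (-3)·1.284 - (4)·0.929) / (10) = 0.614
  r = (10 - (2)·1.284 - (-4)·0.614) / (10) = 0.989

1.284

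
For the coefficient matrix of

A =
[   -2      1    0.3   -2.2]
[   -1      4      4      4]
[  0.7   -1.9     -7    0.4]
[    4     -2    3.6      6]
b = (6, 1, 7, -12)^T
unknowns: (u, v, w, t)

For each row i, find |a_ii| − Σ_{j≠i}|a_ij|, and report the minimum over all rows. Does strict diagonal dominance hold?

-5

row 1: |-2| − (1+0.3+2.2) = -1.5
row 2: |4| − (1+4+4) = -5
row 3: |-7| − (0.7+1.9+0.4) = 4
row 4: |6| − (4+2+3.6) = -3.6
minimum over rows = -5 → not strictly diagonally dominant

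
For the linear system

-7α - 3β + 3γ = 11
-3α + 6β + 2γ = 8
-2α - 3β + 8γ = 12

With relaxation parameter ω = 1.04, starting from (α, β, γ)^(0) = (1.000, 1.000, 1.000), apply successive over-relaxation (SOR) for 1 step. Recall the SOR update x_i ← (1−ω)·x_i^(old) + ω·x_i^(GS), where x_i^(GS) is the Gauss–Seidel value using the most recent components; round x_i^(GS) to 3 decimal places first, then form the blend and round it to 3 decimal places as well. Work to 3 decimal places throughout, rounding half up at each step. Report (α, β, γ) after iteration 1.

(-1.674, 0.130, 1.135)

Iteration 1:
  α: GS value = (11 - (-3)·1.000 - (3)·1.000) / (-7) = -1.571;  α ← (1−ω)·1.000 + ω·-1.571 = -1.674
  β: GS value = (8 - (-3)·-1.674 - (2)·1.000) / (6) = 0.163;  β ← (1−ω)·1.000 + ω·0.163 = 0.130
  γ: GS value = (12 - (-2)·-1.674 - (-3)·0.130) / (8) = 1.130;  γ ← (1−ω)·1.000 + ω·1.130 = 1.135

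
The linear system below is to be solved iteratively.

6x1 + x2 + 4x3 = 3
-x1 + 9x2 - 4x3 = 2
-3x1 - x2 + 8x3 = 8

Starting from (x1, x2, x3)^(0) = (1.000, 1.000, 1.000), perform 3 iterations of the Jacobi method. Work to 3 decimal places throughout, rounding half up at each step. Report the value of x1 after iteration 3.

-0.290

Iteration 1:
  x1 = (3 - (1)·1.000 - (4)·1.000) / (6) = -0.333
  x2 = (2 - (-1)·1.000 - (-4)·1.000) / (9) = 0.778
  x3 = (8 - (-3)·1.000 - (-1)·1.000) / (8) = 1.500
Iteration 2:
  x1 = (3 - (1)·0.778 - (4)·1.500) / (6) = -0.630
  x2 = (2 - (-1)·-0.333 - (-4)·1.500) / (9) = 0.852
  x3 = (8 - (-3)·-0.333 - (-1)·0.778) / (8) = 0.972
Iteration 3:
  x1 = (3 - (1)·0.852 - (4)·0.972) / (6) = -0.290
  x2 = (2 - (-1)·-0.630 - (-4)·0.972) / (9) = 0.584
  x3 = (8 - (-3)·-0.630 - (-1)·0.852) / (8) = 0.870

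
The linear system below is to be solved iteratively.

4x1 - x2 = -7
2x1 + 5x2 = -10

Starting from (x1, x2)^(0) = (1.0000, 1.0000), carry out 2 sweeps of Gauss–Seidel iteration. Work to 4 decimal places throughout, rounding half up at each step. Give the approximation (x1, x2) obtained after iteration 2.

Iteration 1:
  x1 = (-7 - (-1)·1.0000) / (4) = -1.5000
  x2 = (-10 - (2)·-1.5000) / (5) = -1.4000
Iteration 2:
  x1 = (-7 - (-1)·-1.4000) / (4) = -2.1000
  x2 = (-10 - (2)·-2.1000) / (5) = -1.1600

(-2.1000, -1.1600)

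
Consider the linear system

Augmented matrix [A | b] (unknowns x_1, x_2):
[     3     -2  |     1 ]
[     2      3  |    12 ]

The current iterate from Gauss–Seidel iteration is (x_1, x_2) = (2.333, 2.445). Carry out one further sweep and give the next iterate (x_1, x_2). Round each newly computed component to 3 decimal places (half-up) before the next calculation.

One sweep:
  x_1 = (1 - (-2)·2.445) / (3) = 1.963
  x_2 = (12 - (2)·1.963) / (3) = 2.691

(1.963, 2.691)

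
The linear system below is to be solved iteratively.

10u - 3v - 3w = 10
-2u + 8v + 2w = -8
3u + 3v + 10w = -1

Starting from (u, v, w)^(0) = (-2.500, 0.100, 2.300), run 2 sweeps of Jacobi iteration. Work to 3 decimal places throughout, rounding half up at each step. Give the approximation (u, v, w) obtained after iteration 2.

(0.526, -0.725, 0.044)

Iteration 1:
  u = (10 - (-3)·0.100 - (-3)·2.300) / (10) = 1.720
  v = (-8 - (-2)·-2.500 - (2)·2.300) / (8) = -2.200
  w = (-1 - (3)·-2.500 - (3)·0.100) / (10) = 0.620
Iteration 2:
  u = (10 - (-3)·-2.200 - (-3)·0.620) / (10) = 0.526
  v = (-8 - (-2)·1.720 - (2)·0.620) / (8) = -0.725
  w = (-1 - (3)·1.720 - (3)·-2.200) / (10) = 0.044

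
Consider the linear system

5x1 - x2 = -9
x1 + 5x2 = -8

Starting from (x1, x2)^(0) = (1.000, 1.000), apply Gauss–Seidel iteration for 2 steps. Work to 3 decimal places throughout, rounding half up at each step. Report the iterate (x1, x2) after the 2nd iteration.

(-2.056, -1.189)

Iteration 1:
  x1 = (-9 - (-1)·1.000) / (5) = -1.600
  x2 = (-8 - (1)·-1.600) / (5) = -1.280
Iteration 2:
  x1 = (-9 - (-1)·-1.280) / (5) = -2.056
  x2 = (-8 - (1)·-2.056) / (5) = -1.189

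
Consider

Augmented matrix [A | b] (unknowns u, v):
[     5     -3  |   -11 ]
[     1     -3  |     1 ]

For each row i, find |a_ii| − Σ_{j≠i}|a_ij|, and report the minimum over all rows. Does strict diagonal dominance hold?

2

row 1: |5| − (3) = 2
row 2: |-3| − (1) = 2
minimum over rows = 2 → strictly diagonally dominant (convergence guaranteed)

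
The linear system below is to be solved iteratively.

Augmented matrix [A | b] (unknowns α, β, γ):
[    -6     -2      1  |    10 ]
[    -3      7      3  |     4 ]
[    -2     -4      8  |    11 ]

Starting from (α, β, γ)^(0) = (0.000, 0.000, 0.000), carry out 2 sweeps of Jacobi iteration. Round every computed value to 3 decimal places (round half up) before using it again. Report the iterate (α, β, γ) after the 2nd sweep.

(-1.628, -0.732, 1.244)

Iteration 1:
  α = (10 - (-2)·0.000 - (1)·0.000) / (-6) = -1.667
  β = (4 - (-3)·0.000 - (3)·0.000) / (7) = 0.571
  γ = (11 - (-2)·0.000 - (-4)·0.000) / (8) = 1.375
Iteration 2:
  α = (10 - (-2)·0.571 - (1)·1.375) / (-6) = -1.628
  β = (4 - (-3)·-1.667 - (3)·1.375) / (7) = -0.732
  γ = (11 - (-2)·-1.667 - (-4)·0.571) / (8) = 1.244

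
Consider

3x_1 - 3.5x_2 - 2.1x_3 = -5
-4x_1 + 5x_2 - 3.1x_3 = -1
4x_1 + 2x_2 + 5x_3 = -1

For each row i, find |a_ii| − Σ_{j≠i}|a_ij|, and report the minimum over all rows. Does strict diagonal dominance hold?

-2.6

row 1: |3| − (3.5+2.1) = -2.6
row 2: |5| − (4+3.1) = -2.1
row 3: |5| − (4+2) = -1
minimum over rows = -2.6 → not strictly diagonally dominant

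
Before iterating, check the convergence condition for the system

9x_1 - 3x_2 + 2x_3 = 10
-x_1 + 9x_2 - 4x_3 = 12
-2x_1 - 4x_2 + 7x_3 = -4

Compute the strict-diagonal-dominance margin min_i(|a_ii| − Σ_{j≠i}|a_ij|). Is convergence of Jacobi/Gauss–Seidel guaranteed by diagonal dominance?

row 1: |9| − (3+2) = 4
row 2: |9| − (1+4) = 4
row 3: |7| − (2+4) = 1
minimum over rows = 1 → strictly diagonally dominant (convergence guaranteed)

1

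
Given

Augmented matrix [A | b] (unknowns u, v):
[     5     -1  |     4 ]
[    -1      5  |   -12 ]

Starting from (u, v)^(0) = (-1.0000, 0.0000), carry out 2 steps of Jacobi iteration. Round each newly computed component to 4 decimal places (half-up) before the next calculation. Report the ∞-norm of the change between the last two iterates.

0.5200

Iteration 1:
  u = (4 - (-1)·0.0000) / (5) = 0.8000
  v = (-12 - (-1)·-1.0000) / (5) = -2.6000
Iteration 2:
  u = (4 - (-1)·-2.6000) / (5) = 0.2800
  v = (-12 - (-1)·0.8000) / (5) = -2.2400
Change: (-0.5200, 0.3600) → max |·| = 0.5200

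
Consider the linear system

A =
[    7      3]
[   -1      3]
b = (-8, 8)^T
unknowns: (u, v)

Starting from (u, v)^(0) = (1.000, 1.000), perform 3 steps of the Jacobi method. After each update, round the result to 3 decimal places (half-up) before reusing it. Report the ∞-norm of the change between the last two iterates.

0.368

Iteration 1:
  u = (-8 - (3)·1.000) / (7) = -1.571
  v = (8 - (-1)·1.000) / (3) = 3.000
Iteration 2:
  u = (-8 - (3)·3.000) / (7) = -2.429
  v = (8 - (-1)·-1.571) / (3) = 2.143
Iteration 3:
  u = (-8 - (3)·2.143) / (7) = -2.061
  v = (8 - (-1)·-2.429) / (3) = 1.857
Change: (0.368, -0.286) → max |·| = 0.368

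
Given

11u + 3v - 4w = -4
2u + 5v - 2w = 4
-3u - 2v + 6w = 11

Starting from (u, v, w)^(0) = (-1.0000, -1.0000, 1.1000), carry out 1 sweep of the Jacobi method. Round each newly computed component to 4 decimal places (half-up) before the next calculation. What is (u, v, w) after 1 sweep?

(0.3091, 1.6400, 1.0000)

Iteration 1:
  u = (-4 - (3)·-1.0000 - (-4)·1.1000) / (11) = 0.3091
  v = (4 - (2)·-1.0000 - (-2)·1.1000) / (5) = 1.6400
  w = (11 - (-3)·-1.0000 - (-2)·-1.0000) / (6) = 1.0000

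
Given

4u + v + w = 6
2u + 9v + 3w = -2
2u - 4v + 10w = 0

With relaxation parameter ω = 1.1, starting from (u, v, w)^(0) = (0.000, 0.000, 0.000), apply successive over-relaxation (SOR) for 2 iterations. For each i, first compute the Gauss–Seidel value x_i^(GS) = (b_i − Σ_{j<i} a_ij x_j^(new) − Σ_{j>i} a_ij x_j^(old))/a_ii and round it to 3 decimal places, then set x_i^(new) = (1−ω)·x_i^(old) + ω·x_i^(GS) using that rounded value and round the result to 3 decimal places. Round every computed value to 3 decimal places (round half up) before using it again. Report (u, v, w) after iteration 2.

(1.841, -0.392, -0.513)

Iteration 1:
  u: GS value = (6 - (1)·0.000 - (1)·0.000) / (4) = 1.500;  u ← (1−ω)·0.000 + ω·1.500 = 1.650
  v: GS value = (-2 - (2)·1.650 - (3)·0.000) / (9) = -0.589;  v ← (1−ω)·0.000 + ω·-0.589 = -0.648
  w: GS value = (0 - (2)·1.650 - (-4)·-0.648) / (10) = -0.589;  w ← (1−ω)·0.000 + ω·-0.589 = -0.648
Iteration 2:
  u: GS value = (6 - (1)·-0.648 - (1)·-0.648) / (4) = 1.824;  u ← (1−ω)·1.650 + ω·1.824 = 1.841
  v: GS value = (-2 - (2)·1.841 - (3)·-0.648) / (9) = -0.415;  v ← (1−ω)·-0.648 + ω·-0.415 = -0.392
  w: GS value = (0 - (2)·1.841 - (-4)·-0.392) / (10) = -0.525;  w ← (1−ω)·-0.648 + ω·-0.525 = -0.513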